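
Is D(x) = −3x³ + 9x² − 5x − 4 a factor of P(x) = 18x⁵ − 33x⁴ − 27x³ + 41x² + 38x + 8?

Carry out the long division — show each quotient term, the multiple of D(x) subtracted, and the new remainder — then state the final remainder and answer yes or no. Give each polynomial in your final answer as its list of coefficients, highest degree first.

Step 1: lead(18x⁵ − 33x⁴ − 27x³ + 41x² + 38x + 8) ÷ lead(D) = 18x⁵ ÷ −3x³ = −6x². Subtract (−6x²)·D = 18x⁵ − 54x⁴ + 30x³ + 24x². Remainder: 21x⁴ − 57x³ + 17x² + 38x + 8.
Step 2: lead(21x⁴ − 57x³ + 17x² + 38x + 8) ÷ lead(D) = 21x⁴ ÷ −3x³ = −7x. Subtract (−7x)·D = 21x⁴ − 63x³ + 35x² + 28x. Remainder: 6x³ − 18x² + 10x + 8.
Step 3: lead(6x³ − 18x² + 10x + 8) ÷ lead(D) = 6x³ ÷ −3x³ = −2. Subtract (−2)·D = 6x³ − 18x² + 10x + 8. Remainder: 0.

R = [0], so D(x) is a factor of P(x). yes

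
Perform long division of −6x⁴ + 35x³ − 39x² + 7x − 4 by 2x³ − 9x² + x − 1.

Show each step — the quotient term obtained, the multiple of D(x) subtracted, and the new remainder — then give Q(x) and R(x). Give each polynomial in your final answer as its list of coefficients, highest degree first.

Q = [-3, 4]; R = [0]

Step 1: lead(−6x⁴ + 35x³ − 39x² + 7x − 4) ÷ lead(D) = −6x⁴ ÷ 2x³ = −3x. Subtract (−3x)·D = −6x⁴ + 27x³ − 3x² + 3x. Remainder: 8x³ − 36x² + 4x − 4.
Step 2: lead(8x³ − 36x² + 4x − 4) ÷ lead(D) = 8x³ ÷ 2x³ = 4. Subtract (4)·D = 8x³ − 36x² + 4x − 4. Remainder: 0.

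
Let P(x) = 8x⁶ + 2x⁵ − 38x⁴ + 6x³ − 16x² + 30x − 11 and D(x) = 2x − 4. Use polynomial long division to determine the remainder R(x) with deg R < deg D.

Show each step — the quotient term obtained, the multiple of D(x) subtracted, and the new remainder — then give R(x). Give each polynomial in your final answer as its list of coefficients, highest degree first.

Step 1: lead(8x⁶ + 2x⁵ − 38x⁴ + 6x³ − 16x² + 30x − 11) ÷ lead(D) = 8x⁶ ÷ 2x = 4x⁵. Subtract (4x⁵)·D = 8x⁶ − 16x⁵. Remainder: 18x⁵ − 38x⁴ + 6x³ − 16x² + 30x − 11.
Step 2: lead(18x⁵ − 38x⁴ + 6x³ − 16x² + 30x − 11) ÷ lead(D) = 18x⁵ ÷ 2x = 9x⁴. Subtract (9x⁴)·D = 18x⁵ − 36x⁴. Remainder: −2x⁴ + 6x³ − 16x² + 30x − 11.
Step 3: lead(−2x⁴ + 6x³ − 16x² + 30x − 11) ÷ lead(D) = −2x⁴ ÷ 2x = −x³. Subtract (−x³)·D = −2x⁴ + 4x³. Remainder: 2x³ − 16x² + 30x − 11.
Step 4: lead(2x³ − 16x² + 30x − 11) ÷ lead(D) = 2x³ ÷ 2x = x². Subtract (x²)·D = 2x³ − 4x². Remainder: −12x² + 30x − 11.
Step 5: lead(−12x² + 30x − 11) ÷ lead(D) = −12x² ÷ 2x = −6x. Subtract (−6x)·D = −12x² + 24x. Remainder: 6x − 11.
Step 6: lead(6x − 11) ÷ lead(D) = 6x ÷ 2x = 3. Subtract (3)·D = 6x − 12. Remainder: 1.

R = [1]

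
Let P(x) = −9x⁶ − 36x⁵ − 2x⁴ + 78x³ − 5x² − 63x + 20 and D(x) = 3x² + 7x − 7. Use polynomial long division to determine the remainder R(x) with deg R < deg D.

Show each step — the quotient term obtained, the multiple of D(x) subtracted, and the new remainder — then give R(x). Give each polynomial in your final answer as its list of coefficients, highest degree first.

R = [-8]

Step 1: lead(−9x⁶ − 36x⁵ − 2x⁴ + 78x³ − 5x² − 63x + 20) ÷ lead(D) = −9x⁶ ÷ 3x² = −3x⁴. Subtract (−3x⁴)·D = −9x⁶ − 21x⁵ + 21x⁴. Remainder: −15x⁵ − 23x⁴ + 78x³ − 5x² − 63x + 20.
Step 2: lead(−15x⁵ − 23x⁴ + 78x³ − 5x² − 63x + 20) ÷ lead(D) = −15x⁵ ÷ 3x² = −5x³. Subtract (−5x³)·D = −15x⁵ − 35x⁴ + 35x³. Remainder: 12x⁴ + 43x³ − 5x² − 63x + 20.
Step 3: lead(12x⁴ + 43x³ − 5x² − 63x + 20) ÷ lead(D) = 12x⁴ ÷ 3x² = 4x². Subtract (4x²)·D = 12x⁴ + 28x³ − 28x². Remainder: 15x³ + 23x² − 63x + 20.
Step 4: lead(15x³ + 23x² − 63x + 20) ÷ lead(D) = 15x³ ÷ 3x² = 5x. Subtract (5x)·D = 15x³ + 35x² − 35x. Remainder: −12x² − 28x + 20.
Step 5: lead(−12x² − 28x + 20) ÷ lead(D) = −12x² ÷ 3x² = −4. Subtract (−4)·D = −12x² − 28x + 28. Remainder: −8.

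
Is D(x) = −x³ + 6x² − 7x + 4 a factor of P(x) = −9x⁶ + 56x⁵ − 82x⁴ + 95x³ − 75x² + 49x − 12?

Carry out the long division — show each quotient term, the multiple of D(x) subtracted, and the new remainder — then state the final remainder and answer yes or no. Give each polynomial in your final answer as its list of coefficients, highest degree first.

Step 1: lead(−9x⁶ + 56x⁵ − 82x⁴ + 95x³ − 75x² + 49x − 12) ÷ lead(D) = −9x⁶ ÷ −x³ = 9x³. Subtract (9x³)·D = −9x⁶ + 54x⁵ − 63x⁴ + 36x³. Remainder: 2x⁵ − 19x⁴ + 59x³ − 75x² + 49x − 12.
Step 2: lead(2x⁵ − 19x⁴ + 59x³ − 75x² + 49x − 12) ÷ lead(D) = 2x⁵ ÷ −x³ = −2x². Subtract (−2x²)·D = 2x⁵ − 12x⁴ + 14x³ − 8x². Remainder: −7x⁴ + 45x³ − 67x² + 49x − 12.
Step 3: lead(−7x⁴ + 45x³ − 67x² + 49x − 12) ÷ lead(D) = −7x⁴ ÷ −x³ = 7x. Subtract (7x)·D = −7x⁴ + 42x³ − 49x² + 28x. Remainder: 3x³ − 18x² + 21x − 12.
Step 4: lead(3x³ − 18x² + 21x − 12) ÷ lead(D) = 3x³ ÷ −x³ = −3. Subtract (−3)·D = 3x³ − 18x² + 21x − 12. Remainder: 0.

R = [0], so D(x) is a factor of P(x). yes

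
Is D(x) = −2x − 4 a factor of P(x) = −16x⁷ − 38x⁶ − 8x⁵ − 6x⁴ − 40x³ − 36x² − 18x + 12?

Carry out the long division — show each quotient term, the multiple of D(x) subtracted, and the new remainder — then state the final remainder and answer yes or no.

Step 1: lead(−16x⁷ − 38x⁶ − 8x⁵ − 6x⁴ − 40x³ − 36x² − 18x + 12) ÷ lead(D) = −16x⁷ ÷ −2x = 8x⁶. Subtract (8x⁶)·D = −16x⁷ − 32x⁶. Remainder: −6x⁶ − 8x⁵ − 6x⁴ − 40x³ − 36x² − 18x + 12.
Step 2: lead(−6x⁶ − 8x⁵ − 6x⁴ − 40x³ − 36x² − 18x + 12) ÷ lead(D) = −6x⁶ ÷ −2x = 3x⁵. Subtract (3x⁵)·D = −6x⁶ − 12x⁵. Remainder: 4x⁵ − 6x⁴ − 40x³ − 36x² − 18x + 12.
Step 3: lead(4x⁵ − 6x⁴ − 40x³ − 36x² − 18x + 12) ÷ lead(D) = 4x⁵ ÷ −2x = −2x⁴. Subtract (−2x⁴)·D = 4x⁵ + 8x⁴. Remainder: −14x⁴ − 40x³ − 36x² − 18x + 12.
Step 4: lead(−14x⁴ − 40x³ − 36x² − 18x + 12) ÷ lead(D) = −14x⁴ ÷ −2x = 7x³. Subtract (7x³)·D = −14x⁴ − 28x³. Remainder: −12x³ − 36x² − 18x + 12.
Step 5: lead(−12x³ − 36x² − 18x + 12) ÷ lead(D) = −12x³ ÷ −2x = 6x². Subtract (6x²)·D = −12x³ − 24x². Remainder: −12x² − 18x + 12.
Step 6: lead(−12x² − 18x + 12) ÷ lead(D) = −12x² ÷ −2x = 6x. Subtract (6x)·D = −12x² − 24x. Remainder: 6x + 12.
Step 7: lead(6x + 12) ÷ lead(D) = 6x ÷ −2x = −3. Subtract (−3)·D = 6x + 12. Remainder: 0.

R(x) = 0, so D(x) is a factor of P(x). yes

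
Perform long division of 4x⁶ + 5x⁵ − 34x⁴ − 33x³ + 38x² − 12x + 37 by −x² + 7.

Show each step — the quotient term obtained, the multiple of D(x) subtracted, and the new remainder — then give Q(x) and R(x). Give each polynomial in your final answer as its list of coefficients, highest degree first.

Q = [-4, -5, 6, -2, 4]; R = [2, 9]

Step 1: lead(4x⁶ + 5x⁵ − 34x⁴ − 33x³ + 38x² − 12x + 37) ÷ lead(D) = 4x⁶ ÷ −x² = −4x⁴. Subtract (−4x⁴)·D = 4x⁶ − 28x⁴. Remainder: 5x⁵ − 6x⁴ − 33x³ + 38x² − 12x + 37.
Step 2: lead(5x⁵ − 6x⁴ − 33x³ + 38x² − 12x + 37) ÷ lead(D) = 5x⁵ ÷ −x² = −5x³. Subtract (−5x³)·D = 5x⁵ − 35x³. Remainder: −6x⁴ + 2x³ + 38x² − 12x + 37.
Step 3: lead(−6x⁴ + 2x³ + 38x² − 12x + 37) ÷ lead(D) = −6x⁴ ÷ −x² = 6x². Subtract (6x²)·D = −6x⁴ + 42x². Remainder: 2x³ − 4x² − 12x + 37.
Step 4: lead(2x³ − 4x² − 12x + 37) ÷ lead(D) = 2x³ ÷ −x² = −2x. Subtract (−2x)·D = 2x³ − 14x. Remainder: −4x² + 2x + 37.
Step 5: lead(−4x² + 2x + 37) ÷ lead(D) = −4x² ÷ −x² = 4. Subtract (4)·D = −4x² + 28. Remainder: 2x + 9.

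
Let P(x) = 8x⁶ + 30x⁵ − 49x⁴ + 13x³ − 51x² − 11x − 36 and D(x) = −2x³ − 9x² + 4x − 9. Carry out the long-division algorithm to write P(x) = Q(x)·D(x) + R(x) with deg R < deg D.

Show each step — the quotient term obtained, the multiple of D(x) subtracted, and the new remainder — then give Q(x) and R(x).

Step 1: lead(8x⁶ + 30x⁵ − 49x⁴ + 13x³ − 51x² − 11x − 36) ÷ lead(D) = 8x⁶ ÷ −2x³ = −4x³. Subtract (−4x³)·D = 8x⁶ + 36x⁵ − 16x⁴ + 36x³. Remainder: −6x⁵ − 33x⁴ − 23x³ − 51x² − 11x − 36.
Step 2: lead(−6x⁵ − 33x⁴ − 23x³ − 51x² − 11x − 36) ÷ lead(D) = −6x⁵ ÷ −2x³ = 3x². Subtract (3x²)·D = −6x⁵ − 27x⁴ + 12x³ − 27x². Remainder: −6x⁴ − 35x³ − 24x² − 11x − 36.
Step 3: lead(−6x⁴ − 35x³ − 24x² − 11x − 36) ÷ lead(D) = −6x⁴ ÷ −2x³ = 3x. Subtract (3x)·D = −6x⁴ − 27x³ + 12x² − 27x. Remainder: −8x³ − 36x² + 16x − 36.
Step 4: lead(−8x³ − 36x² + 16x − 36) ÷ lead(D) = −8x³ ÷ −2x³ = 4. Subtract (4)·D = −8x³ − 36x² + 16x − 36. Remainder: 0.

Q(x) = −4x³ + 3x² + 3x + 4; R(x) = 0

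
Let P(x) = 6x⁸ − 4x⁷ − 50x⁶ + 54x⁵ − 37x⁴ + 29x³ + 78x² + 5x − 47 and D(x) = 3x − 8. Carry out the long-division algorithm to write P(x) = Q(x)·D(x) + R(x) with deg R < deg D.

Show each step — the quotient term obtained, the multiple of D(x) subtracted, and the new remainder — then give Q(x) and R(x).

Step 1: lead(6x⁸ − 4x⁷ − 50x⁶ + 54x⁵ − 37x⁴ + 29x³ + 78x² + 5x − 47) ÷ lead(D) = 6x⁸ ÷ 3x = 2x⁷. Subtract (2x⁷)·D = 6x⁸ − 16x⁷. Remainder: 12x⁷ − 50x⁶ + 54x⁵ − 37x⁴ + 29x³ + 78x² + 5x − 47.
Step 2: lead(12x⁷ − 50x⁶ + 54x⁵ − 37x⁴ + 29x³ + 78x² + 5x − 47) ÷ lead(D) = 12x⁷ ÷ 3x = 4x⁶. Subtract (4x⁶)·D = 12x⁷ − 32x⁶. Remainder: −18x⁶ + 54x⁵ − 37x⁴ + 29x³ + 78x² + 5x − 47.
Step 3: lead(−18x⁶ + 54x⁵ − 37x⁴ + 29x³ + 78x² + 5x − 47) ÷ lead(D) = −18x⁶ ÷ 3x = −6x⁵. Subtract (−6x⁵)·D = −18x⁶ + 48x⁵. Remainder: 6x⁵ − 37x⁴ + 29x³ + 78x² + 5x − 47.
Step 4: lead(6x⁵ − 37x⁴ + 29x³ + 78x² + 5x − 47) ÷ lead(D) = 6x⁵ ÷ 3x = 2x⁴. Subtract (2x⁴)·D = 6x⁵ − 16x⁴. Remainder: −21x⁴ + 29x³ + 78x² + 5x − 47.
Step 5: lead(−21x⁴ + 29x³ + 78x² + 5x − 47) ÷ lead(D) = −21x⁴ ÷ 3x = −7x³. Subtract (−7x³)·D = −21x⁴ + 56x³. Remainder: −27x³ + 78x² + 5x − 47.
Step 6: lead(−27x³ + 78x² + 5x − 47) ÷ lead(D) = −27x³ ÷ 3x = −9x². Subtract (−9x²)·D = −27x³ + 72x². Remainder: 6x² + 5x − 47.
Step 7: lead(6x² + 5x − 47) ÷ lead(D) = 6x² ÷ 3x = 2x. Subtract (2x)·D = 6x² − 16x. Remainder: 21x − 47.
Step 8: lead(21x − 47) ÷ lead(D) = 21x ÷ 3x = 7. Subtract (7)·D = 21x − 56. Remainder: 9.

Q(x) = 2x⁷ + 4x⁶ − 6x⁵ + 2x⁴ − 7x³ − 9x² + 2x + 7; R(x) = 9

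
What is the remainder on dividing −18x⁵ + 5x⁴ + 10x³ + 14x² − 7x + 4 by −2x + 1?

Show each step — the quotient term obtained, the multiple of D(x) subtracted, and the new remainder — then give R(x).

R(x) = 5

Step 1: lead(−18x⁵ + 5x⁴ + 10x³ + 14x² − 7x + 4) ÷ lead(D) = −18x⁵ ÷ −2x = 9x⁴. Subtract (9x⁴)·D = −18x⁵ + 9x⁴. Remainder: −4x⁴ + 10x³ + 14x² − 7x + 4.
Step 2: lead(−4x⁴ + 10x³ + 14x² − 7x + 4) ÷ lead(D) = −4x⁴ ÷ −2x = 2x³. Subtract (2x³)·D = −4x⁴ + 2x³. Remainder: 8x³ + 14x² − 7x + 4.
Step 3: lead(8x³ + 14x² − 7x + 4) ÷ lead(D) = 8x³ ÷ −2x = −4x². Subtract (−4x²)·D = 8x³ − 4x². Remainder: 18x² − 7x + 4.
Step 4: lead(18x² − 7x + 4) ÷ lead(D) = 18x² ÷ −2x = −9x. Subtract (−9x)·D = 18x² − 9x. Remainder: 2x + 4.
Step 5: lead(2x + 4) ÷ lead(D) = 2x ÷ −2x = −1. Subtract (−1)·D = 2x − 1. Remainder: 5.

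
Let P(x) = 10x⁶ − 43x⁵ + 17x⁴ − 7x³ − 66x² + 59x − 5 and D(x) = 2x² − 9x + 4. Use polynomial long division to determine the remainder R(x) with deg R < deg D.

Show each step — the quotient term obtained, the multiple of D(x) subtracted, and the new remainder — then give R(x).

R(x) = 7

Step 1: lead(10x⁶ − 43x⁵ + 17x⁴ − 7x³ − 66x² + 59x − 5) ÷ lead(D) = 10x⁶ ÷ 2x² = 5x⁴. Subtract (5x⁴)·D = 10x⁶ − 45x⁵ + 20x⁴. Remainder: 2x⁵ − 3x⁴ − 7x³ − 66x² + 59x − 5.
Step 2: lead(2x⁵ − 3x⁴ − 7x³ − 66x² + 59x − 5) ÷ lead(D) = 2x⁵ ÷ 2x² = x³. Subtract (x³)·D = 2x⁵ − 9x⁴ + 4x³. Remainder: 6x⁴ − 11x³ − 66x² + 59x − 5.
Step 3: lead(6x⁴ − 11x³ − 66x² + 59x − 5) ÷ lead(D) = 6x⁴ ÷ 2x² = 3x². Subtract (3x²)·D = 6x⁴ − 27x³ + 12x². Remainder: 16x³ − 78x² + 59x − 5.
Step 4: lead(16x³ − 78x² + 59x − 5) ÷ lead(D) = 16x³ ÷ 2x² = 8x. Subtract (8x)·D = 16x³ − 72x² + 32x. Remainder: −6x² + 27x − 5.
Step 5: lead(−6x² + 27x − 5) ÷ lead(D) = −6x² ÷ 2x² = −3. Subtract (−3)·D = −6x² + 27x − 12. Remainder: 7.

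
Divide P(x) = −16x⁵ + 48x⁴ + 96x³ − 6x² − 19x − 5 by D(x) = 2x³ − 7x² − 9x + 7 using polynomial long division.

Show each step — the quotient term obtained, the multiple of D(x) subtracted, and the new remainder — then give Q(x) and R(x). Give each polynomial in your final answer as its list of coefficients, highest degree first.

Step 1: lead(−16x⁵ + 48x⁴ + 96x³ − 6x² − 19x − 5) ÷ lead(D) = −16x⁵ ÷ 2x³ = −8x². Subtract (−8x²)·D = −16x⁵ + 56x⁴ + 72x³ − 56x². Remainder: −8x⁴ + 24x³ + 50x² − 19x − 5.
Step 2: lead(−8x⁴ + 24x³ + 50x² − 19x − 5) ÷ lead(D) = −8x⁴ ÷ 2x³ = −4x. Subtract (−4x)·D = −8x⁴ + 28x³ + 36x² − 28x. Remainder: −4x³ + 14x² + 9x − 5.
Step 3: lead(−4x³ + 14x² + 9x − 5) ÷ lead(D) = −4x³ ÷ 2x³ = −2. Subtract (−2)·D = −4x³ + 14x² + 18x − 14. Remainder: −9x + 9.

Q = [-8, -4, -2]; R = [-9, 9]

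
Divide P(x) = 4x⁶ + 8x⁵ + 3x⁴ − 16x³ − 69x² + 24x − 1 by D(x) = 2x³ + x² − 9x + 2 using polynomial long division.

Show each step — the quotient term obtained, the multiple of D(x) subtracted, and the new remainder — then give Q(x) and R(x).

Q(x) = 2x³ + 3x² + 9x − 1; R(x) = 7x² − 3x + 1

Step 1: lead(4x⁶ + 8x⁵ + 3x⁴ − 16x³ − 69x² + 24x − 1) ÷ lead(D) = 4x⁶ ÷ 2x³ = 2x³. Subtract (2x³)·D = 4x⁶ + 2x⁵ − 18x⁴ + 4x³. Remainder: 6x⁵ + 21x⁴ − 20x³ − 69x² + 24x − 1.
Step 2: lead(6x⁵ + 21x⁴ − 20x³ − 69x² + 24x − 1) ÷ lead(D) = 6x⁵ ÷ 2x³ = 3x². Subtract (3x²)·D = 6x⁵ + 3x⁴ − 27x³ + 6x². Remainder: 18x⁴ + 7x³ − 75x² + 24x − 1.
Step 3: lead(18x⁴ + 7x³ − 75x² + 24x − 1) ÷ lead(D) = 18x⁴ ÷ 2x³ = 9x. Subtract (9x)·D = 18x⁴ + 9x³ − 81x² + 18x. Remainder: −2x³ + 6x² + 6x − 1.
Step 4: lead(−2x³ + 6x² + 6x − 1) ÷ lead(D) = −2x³ ÷ 2x³ = −1. Subtract (−1)·D = −2x³ − x² + 9x − 2. Remainder: 7x² − 3x + 1.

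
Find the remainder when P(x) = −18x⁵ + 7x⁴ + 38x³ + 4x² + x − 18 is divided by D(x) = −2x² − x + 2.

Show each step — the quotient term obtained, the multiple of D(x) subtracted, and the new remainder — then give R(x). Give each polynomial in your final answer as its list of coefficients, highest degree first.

Step 1: lead(−18x⁵ + 7x⁴ + 38x³ + 4x² + x − 18) ÷ lead(D) = −18x⁵ ÷ −2x² = 9x³. Subtract (9x³)·D = −18x⁵ − 9x⁴ + 18x³. Remainder: 16x⁴ + 20x³ + 4x² + x − 18.
Step 2: lead(16x⁴ + 20x³ + 4x² + x − 18) ÷ lead(D) = 16x⁴ ÷ −2x² = −8x². Subtract (−8x²)·D = 16x⁴ + 8x³ − 16x². Remainder: 12x³ + 20x² + x − 18.
Step 3: lead(12x³ + 20x² + x − 18) ÷ lead(D) = 12x³ ÷ −2x² = −6x. Subtract (−6x)·D = 12x³ + 6x² − 12x. Remainder: 14x² + 13x − 18.
Step 4: lead(14x² + 13x − 18) ÷ lead(D) = 14x² ÷ −2x² = −7. Subtract (−7)·D = 14x² + 7x − 14. Remainder: 6x − 4.

R = [6, -4]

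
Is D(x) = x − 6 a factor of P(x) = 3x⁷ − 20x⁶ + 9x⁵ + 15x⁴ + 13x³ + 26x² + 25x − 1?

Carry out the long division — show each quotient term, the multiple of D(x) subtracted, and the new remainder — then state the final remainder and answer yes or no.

Step 1: lead(3x⁷ − 20x⁶ + 9x⁵ + 15x⁴ + 13x³ + 26x² + 25x − 1) ÷ lead(D) = 3x⁷ ÷ x = 3x⁶. Subtract (3x⁶)·D = 3x⁷ − 18x⁶. Remainder: −2x⁶ + 9x⁵ + 15x⁴ + 13x³ + 26x² + 25x − 1.
Step 2: lead(−2x⁶ + 9x⁵ + 15x⁴ + 13x³ + 26x² + 25x − 1) ÷ lead(D) = −2x⁶ ÷ x = −2x⁵. Subtract (−2x⁵)·D = −2x⁶ + 12x⁵. Remainder: −3x⁵ + 15x⁴ + 13x³ + 26x² + 25x − 1.
Step 3: lead(−3x⁵ + 15x⁴ + 13x³ + 26x² + 25x − 1) ÷ lead(D) = −3x⁵ ÷ x = −3x⁴. Subtract (−3x⁴)·D = −3x⁵ + 18x⁴. Remainder: −3x⁴ + 13x³ + 26x² + 25x − 1.
Step 4: lead(−3x⁴ + 13x³ + 26x² + 25x − 1) ÷ lead(D) = −3x⁴ ÷ x = −3x³. Subtract (−3x³)·D = −3x⁴ + 18x³. Remainder: −5x³ + 26x² + 25x − 1.
Step 5: lead(−5x³ + 26x² + 25x − 1) ÷ lead(D) = −5x³ ÷ x = −5x². Subtract (−5x²)·D = −5x³ + 30x². Remainder: −4x² + 25x − 1.
Step 6: lead(−4x² + 25x − 1) ÷ lead(D) = −4x² ÷ x = −4x. Subtract (−4x)·D = −4x² + 24x. Remainder: x − 1.
Step 7: lead(x − 1) ÷ lead(D) = x ÷ x = 1. Subtract (1)·D = x − 6. Remainder: 5.

R(x) = 5, so D(x) is not a factor of P(x). no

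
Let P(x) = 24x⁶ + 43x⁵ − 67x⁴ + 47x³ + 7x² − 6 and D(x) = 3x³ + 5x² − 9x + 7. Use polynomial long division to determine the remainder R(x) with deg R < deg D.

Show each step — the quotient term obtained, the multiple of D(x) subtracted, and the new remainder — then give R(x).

Step 1: lead(24x⁶ + 43x⁵ − 67x⁴ + 47x³ + 7x² − 6) ÷ lead(D) = 24x⁶ ÷ 3x³ = 8x³. Subtract (8x³)·D = 24x⁶ + 40x⁵ − 72x⁴ + 56x³. Remainder: 3x⁵ + 5x⁴ − 9x³ + 7x² − 6.
Step 2: lead(3x⁵ + 5x⁴ − 9x³ + 7x² − 6) ÷ lead(D) = 3x⁵ ÷ 3x³ = x². Subtract (x²)·D = 3x⁵ + 5x⁴ − 9x³ + 7x². Remainder: −6.

R(x) = −6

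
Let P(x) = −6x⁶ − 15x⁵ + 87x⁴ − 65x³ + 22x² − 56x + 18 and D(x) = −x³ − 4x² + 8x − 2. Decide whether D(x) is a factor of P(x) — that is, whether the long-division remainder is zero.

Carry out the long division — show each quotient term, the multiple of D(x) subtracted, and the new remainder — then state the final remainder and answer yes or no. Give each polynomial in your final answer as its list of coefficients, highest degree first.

Step 1: lead(−6x⁶ − 15x⁵ + 87x⁴ − 65x³ + 22x² − 56x + 18) ÷ lead(D) = −6x⁶ ÷ −x³ = 6x³. Subtract (6x³)·D = −6x⁶ − 24x⁵ + 48x⁴ − 12x³. Remainder: 9x⁵ + 39x⁴ − 53x³ + 22x² − 56x + 18.
Step 2: lead(9x⁵ + 39x⁴ − 53x³ + 22x² − 56x + 18) ÷ lead(D) = 9x⁵ ÷ −x³ = −9x². Subtract (−9x²)·D = 9x⁵ + 36x⁴ − 72x³ + 18x². Remainder: 3x⁴ + 19x³ + 4x² − 56x + 18.
Step 3: lead(3x⁴ + 19x³ + 4x² − 56x + 18) ÷ lead(D) = 3x⁴ ÷ −x³ = −3x. Subtract (−3x)·D = 3x⁴ + 12x³ − 24x² + 6x. Remainder: 7x³ + 28x² − 62x + 18.
Step 4: lead(7x³ + 28x² − 62x + 18) ÷ lead(D) = 7x³ ÷ −x³ = −7. Subtract (−7)·D = 7x³ + 28x² − 56x + 14. Remainder: −6x + 4.

R = [-6, 4], so D(x) is not a factor of P(x). no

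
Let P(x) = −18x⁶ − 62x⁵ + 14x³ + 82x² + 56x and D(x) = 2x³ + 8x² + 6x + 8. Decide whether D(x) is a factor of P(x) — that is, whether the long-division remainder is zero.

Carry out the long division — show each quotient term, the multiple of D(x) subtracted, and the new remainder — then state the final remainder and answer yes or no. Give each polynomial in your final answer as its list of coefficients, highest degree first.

R = [0], so D(x) is a factor of P(x). yes

Step 1: lead(−18x⁶ − 62x⁵ + 14x³ + 82x² + 56x) ÷ lead(D) = −18x⁶ ÷ 2x³ = −9x³. Subtract (−9x³)·D = −18x⁶ − 72x⁵ − 54x⁴ − 72x³. Remainder: 10x⁵ + 54x⁴ + 86x³ + 82x² + 56x.
Step 2: lead(10x⁵ + 54x⁴ + 86x³ + 82x² + 56x) ÷ lead(D) = 10x⁵ ÷ 2x³ = 5x². Subtract (5x²)·D = 10x⁵ + 40x⁴ + 30x³ + 40x². Remainder: 14x⁴ + 56x³ + 42x² + 56x.
Step 3: lead(14x⁴ + 56x³ + 42x² + 56x) ÷ lead(D) = 14x⁴ ÷ 2x³ = 7x. Subtract (7x)·D = 14x⁴ + 56x³ + 42x² + 56x. Remainder: 0.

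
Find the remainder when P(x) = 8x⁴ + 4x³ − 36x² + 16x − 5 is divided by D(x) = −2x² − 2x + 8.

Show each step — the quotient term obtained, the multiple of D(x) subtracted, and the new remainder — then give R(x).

R(x) = −5

Step 1: lead(8x⁴ + 4x³ − 36x² + 16x − 5) ÷ lead(D) = 8x⁴ ÷ −2x² = −4x². Subtract (−4x²)·D = 8x⁴ + 8x³ − 32x². Remainder: −4x³ − 4x² + 16x − 5.
Step 2: lead(−4x³ − 4x² + 16x − 5) ÷ lead(D) = −4x³ ÷ −2x² = 2x. Subtract (2x)·D = −4x³ − 4x² + 16x. Remainder: −5.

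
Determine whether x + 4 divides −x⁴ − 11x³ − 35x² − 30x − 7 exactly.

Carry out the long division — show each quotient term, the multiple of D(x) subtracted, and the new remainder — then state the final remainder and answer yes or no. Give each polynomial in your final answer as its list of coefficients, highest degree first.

Step 1: lead(−x⁴ − 11x³ − 35x² − 30x − 7) ÷ lead(D) = −x⁴ ÷ x = −x³. Subtract (−x³)·D = −x⁴ − 4x³. Remainder: −7x³ − 35x² − 30x − 7.
Step 2: lead(−7x³ − 35x² − 30x − 7) ÷ lead(D) = −7x³ ÷ x = −7x². Subtract (−7x²)·D = −7x³ − 28x². Remainder: −7x² − 30x − 7.
Step 3: lead(−7x² − 30x − 7) ÷ lead(D) = −7x² ÷ x = −7x. Subtract (−7x)·D = −7x² − 28x. Remainder: −2x − 7.
Step 4: lead(−2x − 7) ÷ lead(D) = −2x ÷ x = −2. Subtract (−2)·D = −2x − 8. Remainder: 1.

R = [1], so D(x) is not a factor of P(x). no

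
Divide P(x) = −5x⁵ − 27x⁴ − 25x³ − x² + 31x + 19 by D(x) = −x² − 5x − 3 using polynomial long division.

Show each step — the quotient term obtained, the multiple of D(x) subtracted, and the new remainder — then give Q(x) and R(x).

Step 1: lead(−5x⁵ − 27x⁴ − 25x³ − x² + 31x + 19) ÷ lead(D) = −5x⁵ ÷ −x² = 5x³. Subtract (5x³)·D = −5x⁵ − 25x⁴ − 15x³. Remainder: −2x⁴ − 10x³ − x² + 31x + 19.
Step 2: lead(−2x⁴ − 10x³ − x² + 31x + 19) ÷ lead(D) = −2x⁴ ÷ −x² = 2x². Subtract (2x²)·D = −2x⁴ − 10x³ − 6x². Remainder: 5x² + 31x + 19.
Step 3: lead(5x² + 31x + 19) ÷ lead(D) = 5x² ÷ −x² = −5. Subtract (−5)·D = 5x² + 25x + 15. Remainder: 6x + 4.

Q(x) = 5x³ + 2x² − 5; R(x) = 6x + 4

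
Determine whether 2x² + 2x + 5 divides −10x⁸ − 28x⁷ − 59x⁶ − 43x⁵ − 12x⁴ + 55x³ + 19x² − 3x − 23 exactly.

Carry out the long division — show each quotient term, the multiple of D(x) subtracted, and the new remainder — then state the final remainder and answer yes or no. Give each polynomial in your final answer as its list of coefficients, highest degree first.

R = [3, -8], so D(x) is not a factor of P(x). no

Step 1: lead(−10x⁸ − 28x⁷ − 59x⁶ − 43x⁵ − 12x⁴ + 55x³ + 19x² − 3x − 23) ÷ lead(D) = −10x⁸ ÷ 2x² = −5x⁶. Subtract (−5x⁶)·D = −10x⁸ − 10x⁷ − 25x⁶. Remainder: −18x⁷ − 34x⁶ − 43x⁵ − 12x⁴ + 55x³ + 19x² − 3x − 23.
Step 2: lead(−18x⁷ − 34x⁶ − 43x⁵ − 12x⁴ + 55x³ + 19x² − 3x − 23) ÷ lead(D) = −18x⁷ ÷ 2x² = −9x⁵. Subtract (−9x⁵)·D = −18x⁷ − 18x⁶ − 45x⁵. Remainder: −16x⁶ + 2x⁵ − 12x⁴ + 55x³ + 19x² − 3x − 23.
Step 3: lead(−16x⁶ + 2x⁵ − 12x⁴ + 55x³ + 19x² − 3x − 23) ÷ lead(D) = −16x⁶ ÷ 2x² = −8x⁴. Subtract (−8x⁴)·D = −16x⁶ − 16x⁵ − 40x⁴. Remainder: 18x⁵ + 28x⁴ + 55x³ + 19x² − 3x − 23.
Step 4: lead(18x⁵ + 28x⁴ + 55x³ + 19x² − 3x − 23) ÷ lead(D) = 18x⁵ ÷ 2x² = 9x³. Subtract (9x³)·D = 18x⁵ + 18x⁴ + 45x³. Remainder: 10x⁴ + 10x³ + 19x² − 3x − 23.
Step 5: lead(10x⁴ + 10x³ + 19x² − 3x − 23) ÷ lead(D) = 10x⁴ ÷ 2x² = 5x². Subtract (5x²)·D = 10x⁴ + 10x³ + 25x². Remainder: −6x² − 3x − 23.
Step 6: lead(−6x² − 3x − 23) ÷ lead(D) = −6x² ÷ 2x² = −3. Subtract (−3)·D = −6x² − 6x − 15. Remainder: 3x − 8.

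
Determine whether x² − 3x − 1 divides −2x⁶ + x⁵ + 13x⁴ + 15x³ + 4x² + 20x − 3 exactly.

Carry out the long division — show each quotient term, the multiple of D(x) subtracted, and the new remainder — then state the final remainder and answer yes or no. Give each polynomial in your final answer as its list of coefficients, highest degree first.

R = [-9], so D(x) is not a factor of P(x). no

Step 1: lead(−2x⁶ + x⁵ + 13x⁴ + 15x³ + 4x² + 20x − 3) ÷ lead(D) = −2x⁶ ÷ x² = −2x⁴. Subtract (−2x⁴)·D = −2x⁶ + 6x⁵ + 2x⁴. Remainder: −5x⁵ + 11x⁴ + 15x³ + 4x² + 20x − 3.
Step 2: lead(−5x⁵ + 11x⁴ + 15x³ + 4x² + 20x − 3) ÷ lead(D) = −5x⁵ ÷ x² = −5x³. Subtract (−5x³)·D = −5x⁵ + 15x⁴ + 5x³. Remainder: −4x⁴ + 10x³ + 4x² + 20x − 3.
Step 3: lead(−4x⁴ + 10x³ + 4x² + 20x − 3) ÷ lead(D) = −4x⁴ ÷ x² = −4x². Subtract (−4x²)·D = −4x⁴ + 12x³ + 4x². Remainder: −2x³ + 20x − 3.
Step 4: lead(−2x³ + 20x − 3) ÷ lead(D) = −2x³ ÷ x² = −2x. Subtract (−2x)·D = −2x³ + 6x² + 2x. Remainder: −6x² + 18x − 3.
Step 5: lead(−6x² + 18x − 3) ÷ lead(D) = −6x² ÷ x² = −6. Subtract (−6)·D = −6x² + 18x + 6. Remainder: −9.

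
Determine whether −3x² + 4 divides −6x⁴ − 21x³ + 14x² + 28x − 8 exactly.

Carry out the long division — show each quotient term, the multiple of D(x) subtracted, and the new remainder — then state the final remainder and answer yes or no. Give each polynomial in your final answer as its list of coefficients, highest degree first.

R = [0], so D(x) is a factor of P(x). yes

Step 1: lead(−6x⁴ − 21x³ + 14x² + 28x − 8) ÷ lead(D) = −6x⁴ ÷ −3x² = 2x². Subtract (2x²)·D = −6x⁴ + 8x². Remainder: −21x³ + 6x² + 28x − 8.
Step 2: lead(−21x³ + 6x² + 28x − 8) ÷ lead(D) = −21x³ ÷ −3x² = 7x. Subtract (7x)·D = −21x³ + 28x. Remainder: 6x² − 8.
Step 3: lead(6x² − 8) ÷ lead(D) = 6x² ÷ −3x² = −2. Subtract (−2)·D = 6x² − 8. Remainder: 0.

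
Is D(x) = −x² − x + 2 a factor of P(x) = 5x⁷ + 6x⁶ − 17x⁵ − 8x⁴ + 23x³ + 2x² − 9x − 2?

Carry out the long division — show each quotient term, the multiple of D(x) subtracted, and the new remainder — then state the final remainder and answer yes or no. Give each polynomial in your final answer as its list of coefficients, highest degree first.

R = [0], so D(x) is a factor of P(x). yes

Step 1: lead(5x⁷ + 6x⁶ − 17x⁵ − 8x⁴ + 23x³ + 2x² − 9x − 2) ÷ lead(D) = 5x⁷ ÷ −x² = −5x⁵. Subtract (−5x⁵)·D = 5x⁷ + 5x⁶ − 10x⁵. Remainder: x⁶ − 7x⁵ − 8x⁴ + 23x³ + 2x² − 9x − 2.
Step 2: lead(x⁶ − 7x⁵ − 8x⁴ + 23x³ + 2x² − 9x − 2) ÷ lead(D) = x⁶ ÷ −x² = −x⁴. Subtract (−x⁴)·D = x⁶ + x⁵ − 2x⁴. Remainder: −8x⁵ − 6x⁴ + 23x³ + 2x² − 9x − 2.
Step 3: lead(−8x⁵ − 6x⁴ + 23x³ + 2x² − 9x − 2) ÷ lead(D) = −8x⁵ ÷ −x² = 8x³. Subtract (8x³)·D = −8x⁵ − 8x⁴ + 16x³. Remainder: 2x⁴ + 7x³ + 2x² − 9x − 2.
Step 4: lead(2x⁴ + 7x³ + 2x² − 9x − 2) ÷ lead(D) = 2x⁴ ÷ −x² = −2x². Subtract (−2x²)·D = 2x⁴ + 2x³ − 4x². Remainder: 5x³ + 6x² − 9x − 2.
Step 5: lead(5x³ + 6x² − 9x − 2) ÷ lead(D) = 5x³ ÷ −x² = −5x. Subtract (−5x)·D = 5x³ + 5x² − 10x. Remainder: x² + x − 2.
Step 6: lead(x² + x − 2) ÷ lead(D) = x² ÷ −x² = −1. Subtract (−1)·D = x² + x − 2. Remainder: 0.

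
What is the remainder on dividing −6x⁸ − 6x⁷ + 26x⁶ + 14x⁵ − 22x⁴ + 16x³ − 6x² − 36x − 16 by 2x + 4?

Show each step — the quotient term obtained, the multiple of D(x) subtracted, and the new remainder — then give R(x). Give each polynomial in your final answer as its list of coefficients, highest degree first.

Step 1: lead(−6x⁸ − 6x⁷ + 26x⁶ + 14x⁵ − 22x⁴ + 16x³ − 6x² − 36x − 16) ÷ lead(D) = −6x⁸ ÷ 2x = −3x⁷. Subtract (−3x⁷)·D = −6x⁸ − 12x⁷. Remainder: 6x⁷ + 26x⁶ + 14x⁵ − 22x⁴ + 16x³ − 6x² − 36x − 16.
Step 2: lead(6x⁷ + 26x⁶ + 14x⁵ − 22x⁴ + 16x³ − 6x² − 36x − 16) ÷ lead(D) = 6x⁷ ÷ 2x = 3x⁶. Subtract (3x⁶)·D = 6x⁷ + 12x⁶. Remainder: 14x⁶ + 14x⁵ − 22x⁴ + 16x³ − 6x² − 36x − 16.
Step 3: lead(14x⁶ + 14x⁵ − 22x⁴ + 16x³ − 6x² − 36x − 16) ÷ lead(D) = 14x⁶ ÷ 2x = 7x⁵. Subtract (7x⁵)·D = 14x⁶ + 28x⁵. Remainder: −14x⁵ − 22x⁴ + 16x³ − 6x² − 36x − 16.
Step 4: lead(−14x⁵ − 22x⁴ + 16x³ − 6x² − 36x − 16) ÷ lead(D) = −14x⁵ ÷ 2x = −7x⁴. Subtract (−7x⁴)·D = −14x⁵ − 28x⁴. Remainder: 6x⁴ + 16x³ − 6x² − 36x − 16.
Step 5: lead(6x⁴ + 16x³ − 6x² − 36x − 16) ÷ lead(D) = 6x⁴ ÷ 2x = 3x³. Subtract (3x³)·D = 6x⁴ + 12x³. Remainder: 4x³ − 6x² − 36x − 16.
Step 6: lead(4x³ − 6x² − 36x − 16) ÷ lead(D) = 4x³ ÷ 2x = 2x². Subtract (2x²)·D = 4x³ + 8x². Remainder: −14x² − 36x − 16.
Step 7: lead(−14x² − 36x − 16) ÷ lead(D) = −14x² ÷ 2x = −7x. Subtract (−7x)·D = −14x² − 28x. Remainder: −8x − 16.
Step 8: lead(−8x − 16) ÷ lead(D) = −8x ÷ 2x = −4. Subtract (−4)·D = −8x − 16. Remainder: 0.

R = [0]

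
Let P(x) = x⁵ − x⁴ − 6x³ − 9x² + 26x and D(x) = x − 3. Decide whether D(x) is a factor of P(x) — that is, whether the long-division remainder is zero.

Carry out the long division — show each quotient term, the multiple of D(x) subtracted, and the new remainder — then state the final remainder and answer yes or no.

Step 1: lead(x⁵ − x⁴ − 6x³ − 9x² + 26x) ÷ lead(D) = x⁵ ÷ x = x⁴. Subtract (x⁴)·D = x⁵ − 3x⁴. Remainder: 2x⁴ − 6x³ − 9x² + 26x.
Step 2: lead(2x⁴ − 6x³ − 9x² + 26x) ÷ lead(D) = 2x⁴ ÷ x = 2x³. Subtract (2x³)·D = 2x⁴ − 6x³. Remainder: −9x² + 26x.
Step 3: lead(−9x² + 26x) ÷ lead(D) = −9x² ÷ x = −9x. Subtract (−9x)·D = −9x² + 27x. Remainder: −x.
Step 4: lead(−x) ÷ lead(D) = −x ÷ x = −1. Subtract (−1)·D = −x + 3. Remainder: −3.

R(x) = −3, so D(x) is not a factor of P(x). no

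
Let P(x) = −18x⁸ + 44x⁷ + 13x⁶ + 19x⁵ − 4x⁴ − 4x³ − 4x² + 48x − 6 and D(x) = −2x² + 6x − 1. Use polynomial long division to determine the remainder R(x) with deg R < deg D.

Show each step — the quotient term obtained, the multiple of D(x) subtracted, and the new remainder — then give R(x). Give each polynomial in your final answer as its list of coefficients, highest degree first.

Step 1: lead(−18x⁸ + 44x⁷ + 13x⁶ + 19x⁵ − 4x⁴ − 4x³ − 4x² + 48x − 6) ÷ lead(D) = −18x⁸ ÷ −2x² = 9x⁶. Subtract (9x⁶)·D = −18x⁸ + 54x⁷ − 9x⁶. Remainder: −10x⁷ + 22x⁶ + 19x⁵ − 4x⁴ − 4x³ − 4x² + 48x − 6.
Step 2: lead(−10x⁷ + 22x⁶ + 19x⁵ − 4x⁴ − 4x³ − 4x² + 48x − 6) ÷ lead(D) = −10x⁷ ÷ −2x² = 5x⁵. Subtract (5x⁵)·D = −10x⁷ + 30x⁶ − 5x⁵. Remainder: −8x⁶ + 24x⁵ − 4x⁴ − 4x³ − 4x² + 48x − 6.
Step 3: lead(−8x⁶ + 24x⁵ − 4x⁴ − 4x³ − 4x² + 48x − 6) ÷ lead(D) = −8x⁶ ÷ −2x² = 4x⁴. Subtract (4x⁴)·D = −8x⁶ + 24x⁵ − 4x⁴. Remainder: −4x³ − 4x² + 48x − 6.
Step 4: lead(−4x³ − 4x² + 48x − 6) ÷ lead(D) = −4x³ ÷ −2x² = 2x. Subtract (2x)·D = −4x³ + 12x² − 2x. Remainder: −16x² + 50x − 6.
Step 5: lead(−16x² + 50x − 6) ÷ lead(D) = −16x² ÷ −2x² = 8. Subtract (8)·D = −16x² + 48x − 8. Remainder: 2x + 2.

R = [2, 2]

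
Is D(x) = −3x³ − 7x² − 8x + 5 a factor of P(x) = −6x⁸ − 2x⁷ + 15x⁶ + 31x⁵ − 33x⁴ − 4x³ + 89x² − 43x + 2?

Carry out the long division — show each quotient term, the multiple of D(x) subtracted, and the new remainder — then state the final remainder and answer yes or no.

Step 1: lead(−6x⁸ − 2x⁷ + 15x⁶ + 31x⁵ − 33x⁴ − 4x³ + 89x² − 43x + 2) ÷ lead(D) = −6x⁸ ÷ −3x³ = 2x⁵. Subtract (2x⁵)·D = −6x⁸ − 14x⁷ − 16x⁶ + 10x⁵. Remainder: 12x⁷ + 31x⁶ + 21x⁵ − 33x⁴ − 4x³ + 89x² − 43x + 2.
Step 2: lead(12x⁷ + 31x⁶ + 21x⁵ − 33x⁴ − 4x³ + 89x² − 43x + 2) ÷ lead(D) = 12x⁷ ÷ −3x³ = −4x⁴. Subtract (−4x⁴)·D = 12x⁷ + 28x⁶ + 32x⁵ − 20x⁴. Remainder: 3x⁶ − 11x⁵ − 13x⁴ − 4x³ + 89x² − 43x + 2.
Step 3: lead(3x⁶ − 11x⁵ − 13x⁴ − 4x³ + 89x² − 43x + 2) ÷ lead(D) = 3x⁶ ÷ −3x³ = −x³. Subtract (−x³)·D = 3x⁶ + 7x⁵ + 8x⁴ − 5x³. Remainder: −18x⁵ − 21x⁴ + x³ + 89x² − 43x + 2.
Step 4: lead(−18x⁵ − 21x⁴ + x³ + 89x² − 43x + 2) ÷ lead(D) = −18x⁵ ÷ −3x³ = 6x². Subtract (6x²)·D = −18x⁵ − 42x⁴ − 48x³ + 30x². Remainder: 21x⁴ + 49x³ + 59x² − 43x + 2.
Step 5: lead(21x⁴ + 49x³ + 59x² − 43x + 2) ÷ lead(D) = 21x⁴ ÷ −3x³ = −7x. Subtract (−7x)·D = 21x⁴ + 49x³ + 56x² − 35x. Remainder: 3x² − 8x + 2.

R(x) = 3x² − 8x + 2, so D(x) is not a factor of P(x). no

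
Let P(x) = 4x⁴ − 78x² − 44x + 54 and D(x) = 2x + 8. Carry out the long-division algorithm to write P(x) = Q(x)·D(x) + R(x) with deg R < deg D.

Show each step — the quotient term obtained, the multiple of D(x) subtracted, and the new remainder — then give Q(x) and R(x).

Q(x) = 2x³ − 8x² − 7x + 6; R(x) = 6

Step 1: lead(4x⁴ − 78x² − 44x + 54) ÷ lead(D) = 4x⁴ ÷ 2x = 2x³. Subtract (2x³)·D = 4x⁴ + 16x³. Remainder: −16x³ − 78x² − 44x + 54.
Step 2: lead(−16x³ − 78x² − 44x + 54) ÷ lead(D) = −16x³ ÷ 2x = −8x². Subtract (−8x²)·D = −16x³ − 64x². Remainder: −14x² − 44x + 54.
Step 3: lead(−14x² − 44x + 54) ÷ lead(D) = −14x² ÷ 2x = −7x. Subtract (−7x)·D = −14x² − 56x. Remainder: 12x + 54.
Step 4: lead(12x + 54) ÷ lead(D) = 12x ÷ 2x = 6. Subtract (6)·D = 12x + 48. Remainder: 6.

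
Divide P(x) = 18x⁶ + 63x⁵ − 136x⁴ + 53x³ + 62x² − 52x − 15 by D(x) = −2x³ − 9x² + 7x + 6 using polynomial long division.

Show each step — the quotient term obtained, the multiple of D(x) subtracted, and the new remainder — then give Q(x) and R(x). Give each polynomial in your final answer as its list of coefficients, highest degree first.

Q = [-9, 9, -4, -4]; R = [9]

Step 1: lead(18x⁶ + 63x⁵ − 136x⁴ + 53x³ + 62x² − 52x − 15) ÷ lead(D) = 18x⁶ ÷ −2x³ = −9x³. Subtract (−9x³)·D = 18x⁶ + 81x⁵ − 63x⁴ − 54x³. Remainder: −18x⁵ − 73x⁴ + 107x³ + 62x² − 52x − 15.
Step 2: lead(−18x⁵ − 73x⁴ + 107x³ + 62x² − 52x − 15) ÷ lead(D) = −18x⁵ ÷ −2x³ = 9x². Subtract (9x²)·D = −18x⁵ − 81x⁴ + 63x³ + 54x². Remainder: 8x⁴ + 44x³ + 8x² − 52x − 15.
Step 3: lead(8x⁴ + 44x³ + 8x² − 52x − 15) ÷ lead(D) = 8x⁴ ÷ −2x³ = −4x. Subtract (−4x)·D = 8x⁴ + 36x³ − 28x² − 24x. Remainder: 8x³ + 36x² − 28x − 15.
Step 4: lead(8x³ + 36x² − 28x − 15) ÷ lead(D) = 8x³ ÷ −2x³ = −4. Subtract (−4)·D = 8x³ + 36x² − 28x − 24. Remainder: 9.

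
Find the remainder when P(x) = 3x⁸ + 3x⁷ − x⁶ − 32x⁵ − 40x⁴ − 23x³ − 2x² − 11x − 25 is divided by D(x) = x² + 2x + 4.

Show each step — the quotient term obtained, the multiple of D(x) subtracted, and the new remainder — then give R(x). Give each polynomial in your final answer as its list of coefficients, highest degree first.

Step 1: lead(3x⁸ + 3x⁷ − x⁶ − 32x⁵ − 40x⁴ − 23x³ − 2x² − 11x − 25) ÷ lead(D) = 3x⁸ ÷ x² = 3x⁶. Subtract (3x⁶)·D = 3x⁸ + 6x⁷ + 12x⁶. Remainder: −3x⁷ − 13x⁶ − 32x⁵ − 40x⁴ − 23x³ − 2x² − 11x − 25.
Step 2: lead(−3x⁷ − 13x⁶ − 32x⁵ − 40x⁴ − 23x³ − 2x² − 11x − 25) ÷ lead(D) = −3x⁷ ÷ x² = −3x⁵. Subtract (−3x⁵)·D = −3x⁷ − 6x⁶ − 12x⁵. Remainder: −7x⁶ − 20x⁵ − 40x⁴ − 23x³ − 2x² − 11x − 25.
Step 3: lead(−7x⁶ − 20x⁵ − 40x⁴ − 23x³ − 2x² − 11x − 25) ÷ lead(D) = −7x⁶ ÷ x² = −7x⁴. Subtract (−7x⁴)·D = −7x⁶ − 14x⁵ − 28x⁴. Remainder: −6x⁵ − 12x⁴ − 23x³ − 2x² − 11x − 25.
Step 4: lead(−6x⁵ − 12x⁴ − 23x³ − 2x² − 11x − 25) ÷ lead(D) = −6x⁵ ÷ x² = −6x³. Subtract (−6x³)·D = −6x⁵ − 12x⁴ − 24x³. Remainder: x³ − 2x² − 11x − 25.
Step 5: lead(x³ − 2x² − 11x − 25) ÷ lead(D) = x³ ÷ x² = x. Subtract (x)·D = x³ + 2x² + 4x. Remainder: −4x² − 15x − 25.
Step 6: lead(−4x² − 15x − 25) ÷ lead(D) = −4x² ÷ x² = −4. Subtract (−4)·D = −4x² − 8x − 16. Remainder: −7x − 9.

R = [-7, -9]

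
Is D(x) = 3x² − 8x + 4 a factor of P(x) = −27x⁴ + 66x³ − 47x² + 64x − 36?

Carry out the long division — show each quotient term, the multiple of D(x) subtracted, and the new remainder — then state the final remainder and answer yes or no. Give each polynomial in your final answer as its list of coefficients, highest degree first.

Step 1: lead(−27x⁴ + 66x³ − 47x² + 64x − 36) ÷ lead(D) = −27x⁴ ÷ 3x² = −9x². Subtract (−9x²)·D = −27x⁴ + 72x³ − 36x². Remainder: −6x³ − 11x² + 64x − 36.
Step 2: lead(−6x³ − 11x² + 64x − 36) ÷ lead(D) = −6x³ ÷ 3x² = −2x. Subtract (−2x)·D = −6x³ + 16x² − 8x. Remainder: −27x² + 72x − 36.
Step 3: lead(−27x² + 72x − 36) ÷ lead(D) = −27x² ÷ 3x² = −9. Subtract (−9)·D = −27x² + 72x − 36. Remainder: 0.

R = [0], so D(x) is a factor of P(x). yes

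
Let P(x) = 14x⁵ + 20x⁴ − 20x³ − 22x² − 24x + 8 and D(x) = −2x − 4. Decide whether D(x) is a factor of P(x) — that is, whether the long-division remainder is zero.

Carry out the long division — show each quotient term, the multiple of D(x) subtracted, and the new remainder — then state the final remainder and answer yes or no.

R(x) = 0, so D(x) is a factor of P(x). yes

Step 1: lead(14x⁵ + 20x⁴ − 20x³ − 22x² − 24x + 8) ÷ lead(D) = 14x⁵ ÷ −2x = −7x⁴. Subtract (−7x⁴)·D = 14x⁵ + 28x⁴. Remainder: −8x⁴ − 20x³ − 22x² − 24x + 8.
Step 2: lead(−8x⁴ − 20x³ − 22x² − 24x + 8) ÷ lead(D) = −8x⁴ ÷ −2x = 4x³. Subtract (4x³)·D = −8x⁴ − 16x³. Remainder: −4x³ − 22x² − 24x + 8.
Step 3: lead(−4x³ − 22x² − 24x + 8) ÷ lead(D) = −4x³ ÷ −2x = 2x². Subtract (2x²)·D = −4x³ − 8x². Remainder: −14x² − 24x + 8.
Step 4: lead(−14x² − 24x + 8) ÷ lead(D) = −14x² ÷ −2x = 7x. Subtract (7x)·D = −14x² − 28x. Remainder: 4x + 8.
Step 5: lead(4x + 8) ÷ lead(D) = 4x ÷ −2x = −2. Subtract (−2)·D = 4x + 8. Remainder: 0.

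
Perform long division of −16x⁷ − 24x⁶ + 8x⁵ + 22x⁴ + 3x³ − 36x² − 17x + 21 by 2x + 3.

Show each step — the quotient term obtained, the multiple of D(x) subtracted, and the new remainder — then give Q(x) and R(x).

Step 1: lead(−16x⁷ − 24x⁶ + 8x⁵ + 22x⁴ + 3x³ − 36x² − 17x + 21) ÷ lead(D) = −16x⁷ ÷ 2x = −8x⁶. Subtract (−8x⁶)·D = −16x⁷ − 24x⁶. Remainder: 8x⁵ + 22x⁴ + 3x³ − 36x² − 17x + 21.
Step 2: lead(8x⁵ + 22x⁴ + 3x³ − 36x² − 17x + 21) ÷ lead(D) = 8x⁵ ÷ 2x = 4x⁴. Subtract (4x⁴)·D = 8x⁵ + 12x⁴. Remainder: 10x⁴ + 3x³ − 36x² − 17x + 21.
Step 3: lead(10x⁴ + 3x³ − 36x² − 17x + 21) ÷ lead(D) = 10x⁴ ÷ 2x = 5x³. Subtract (5x³)·D = 10x⁴ + 15x³. Remainder: −12x³ − 36x² − 17x + 21.
Step 4: lead(−12x³ − 36x² − 17x + 21) ÷ lead(D) = −12x³ ÷ 2x = −6x². Subtract (−6x²)·D = −12x³ − 18x². Remainder: −18x² − 17x + 21.
Step 5: lead(−18x² − 17x + 21) ÷ lead(D) = −18x² ÷ 2x = −9x. Subtract (−9x)·D = −18x² − 27x. Remainder: 10x + 21.
Step 6: lead(10x + 21) ÷ lead(D) = 10x ÷ 2x = 5. Subtract (5)·D = 10x + 15. Remainder: 6.

Q(x) = −8x⁶ + 4x⁴ + 5x³ − 6x² − 9x + 5; R(x) = 6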